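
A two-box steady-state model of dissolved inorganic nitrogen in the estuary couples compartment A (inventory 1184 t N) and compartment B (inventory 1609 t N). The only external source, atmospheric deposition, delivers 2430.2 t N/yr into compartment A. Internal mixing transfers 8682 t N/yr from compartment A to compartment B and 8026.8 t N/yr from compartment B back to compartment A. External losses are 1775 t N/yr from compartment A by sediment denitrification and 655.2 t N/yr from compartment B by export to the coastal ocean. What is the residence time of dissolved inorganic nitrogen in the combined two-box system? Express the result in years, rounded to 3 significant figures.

Treat the two boxes together as one reservoir: the mixing fluxes between them are internal recycling, so τ = ΣM / Σ(external losses).
M_total = 1184 + 1609 = 2793.0 t N.
ΣF_external_out = 1775 + 655.2 = 2430.2 t N/yr.
τ = M_total / ΣF_ext = 2793.0 / 2430.2 = 1.149 yr.

1.15 yr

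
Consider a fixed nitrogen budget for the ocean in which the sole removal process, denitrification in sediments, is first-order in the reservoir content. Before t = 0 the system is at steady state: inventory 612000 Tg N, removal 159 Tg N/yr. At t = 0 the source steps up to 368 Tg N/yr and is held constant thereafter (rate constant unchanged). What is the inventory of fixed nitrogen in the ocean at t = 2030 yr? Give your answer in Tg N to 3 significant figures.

942000 Tg N

Residence time τ = M₀/F₀ = 3849 yr. The eventual steady state is M_∞ = M₀·(F₁/F₀) = 612000 × 368/159 = 1.4165×10^6 Tg N.
The anomaly ΔM(t) = M(t) − M_∞ decays as ΔM₀·e^(−t/τ) with ΔM₀ = 612000 − 1.4165×10^6 = −804500 Tg N.
At t = 2030 yr, e^(−t/τ) = e^(−0.5274) = 0.5901, so ΔM = −474700 Tg N and M = 1.4165×10^6 − 474700 = 941720 Tg N.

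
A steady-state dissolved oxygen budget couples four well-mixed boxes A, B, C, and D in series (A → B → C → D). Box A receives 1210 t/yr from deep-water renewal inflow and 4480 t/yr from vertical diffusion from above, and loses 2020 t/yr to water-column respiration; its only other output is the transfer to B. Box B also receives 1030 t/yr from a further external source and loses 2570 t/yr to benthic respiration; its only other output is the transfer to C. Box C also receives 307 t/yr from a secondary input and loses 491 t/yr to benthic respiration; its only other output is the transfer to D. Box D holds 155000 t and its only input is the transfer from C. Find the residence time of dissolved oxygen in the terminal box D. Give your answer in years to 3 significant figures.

Box A: F(A→B) = (1210 + 4480) − 2020 = 3670.0 t/yr.
Box B: F(B→C) = (3670.0 + 1030) − 2570 = 2130.0 t/yr.
Box C: F(C→D) = (2130.0 + 307) − 491 = 1946.0 t/yr.
Box D throughput = its input = 1946.0 t/yr; τ = 155000 / 1946.0 = 79.65 yr.

79.7 yr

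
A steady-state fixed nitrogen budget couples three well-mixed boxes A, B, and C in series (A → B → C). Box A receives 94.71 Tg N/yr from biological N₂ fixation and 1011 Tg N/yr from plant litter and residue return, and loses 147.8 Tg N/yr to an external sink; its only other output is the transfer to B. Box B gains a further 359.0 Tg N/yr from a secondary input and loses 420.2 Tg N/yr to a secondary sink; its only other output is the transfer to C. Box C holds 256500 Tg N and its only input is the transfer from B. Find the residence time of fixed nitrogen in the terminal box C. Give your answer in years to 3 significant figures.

Box A: F(A→B) = (94.71 + 1011) − 147.8 = 957.91 Tg N/yr.
Box B: F(B→C) = (957.91 + 359.0) − 420.2 = 896.71 Tg N/yr.
Box C throughput = its input = 896.71 Tg N/yr; τ = 256500 / 896.71 = 286.0 yr.

286 yr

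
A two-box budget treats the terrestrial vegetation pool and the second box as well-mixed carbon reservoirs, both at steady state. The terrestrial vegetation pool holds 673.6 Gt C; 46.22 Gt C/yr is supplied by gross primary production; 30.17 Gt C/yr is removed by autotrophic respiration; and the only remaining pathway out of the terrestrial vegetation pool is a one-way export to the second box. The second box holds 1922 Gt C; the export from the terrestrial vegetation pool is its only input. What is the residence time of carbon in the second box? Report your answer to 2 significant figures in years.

Balance the terrestrial vegetation pool: ΣF_in = 46.220 Gt C/yr.
Export to the second box = ΣF_in − (30.17) = 16.050 Gt C/yr.
At steady state the output of the second box equals its input, 16.050 Gt C/yr.
τ = M / F = 1922 / 16.050 = 119.8 yr.

120 yr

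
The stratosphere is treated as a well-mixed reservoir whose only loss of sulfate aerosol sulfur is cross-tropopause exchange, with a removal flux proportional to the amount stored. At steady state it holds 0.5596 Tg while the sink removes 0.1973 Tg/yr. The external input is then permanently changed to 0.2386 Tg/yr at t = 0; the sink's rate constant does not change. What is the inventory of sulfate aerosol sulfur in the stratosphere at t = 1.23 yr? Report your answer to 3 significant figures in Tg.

The sink rate constant is k = F₀/M₀ = 0.1973/0.5596 = 0.3526 yr⁻¹.
Solving dM/dt = F₁ − kM with M(0) = M₀ gives M(t) = F₁/k + (M₀ − F₁/k)·e^(−kt).
F₁/k = 0.2386/0.3526 = 0.67674 Tg; kt = 0.3526 × 1.23 = 0.4337, e^(−kt) = 0.6481.
M(1.23) = 0.67674 + (0.5596 − 0.67674) × 0.6481 = 0.67674 − 0.07592 = 0.60082 Tg.

0.601 Tg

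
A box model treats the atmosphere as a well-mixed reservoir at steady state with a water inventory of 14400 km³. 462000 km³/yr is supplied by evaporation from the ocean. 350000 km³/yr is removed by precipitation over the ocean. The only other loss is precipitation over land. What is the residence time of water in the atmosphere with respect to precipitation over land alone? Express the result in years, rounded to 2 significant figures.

0.13 yr

At steady state ΣF_in = ΣF_out.
ΣF_in = 462000 km³/yr.
Precipitation over land flux = ΣF_in − (350000) = 462000 − 350000 = 112000 km³/yr.
τ = M / F = 14400 / 112000 = 0.1286 yr.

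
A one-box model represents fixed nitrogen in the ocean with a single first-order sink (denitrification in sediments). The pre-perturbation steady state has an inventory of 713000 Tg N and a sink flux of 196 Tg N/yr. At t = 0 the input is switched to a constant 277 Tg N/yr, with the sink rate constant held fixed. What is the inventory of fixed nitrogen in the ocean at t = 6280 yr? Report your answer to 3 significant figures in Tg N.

τ = M₀/F₀ = 713000/196 = 3638 yr; rate constant k = 1/τ.
New steady state M_∞ = F₁/k = F₁·τ = 277 × 3638 = 1.0077×10^6 Tg N.
M(t) = M_∞ + (M₀ − M_∞)·e^(−t/τ); t/τ = 6280/3638 = 1.726, so e^(−t/τ) = 0.1779.
M(t) = 1.0077×10^6 − 294700 × 0.1779 = 955230 Tg N.

955000 Tg N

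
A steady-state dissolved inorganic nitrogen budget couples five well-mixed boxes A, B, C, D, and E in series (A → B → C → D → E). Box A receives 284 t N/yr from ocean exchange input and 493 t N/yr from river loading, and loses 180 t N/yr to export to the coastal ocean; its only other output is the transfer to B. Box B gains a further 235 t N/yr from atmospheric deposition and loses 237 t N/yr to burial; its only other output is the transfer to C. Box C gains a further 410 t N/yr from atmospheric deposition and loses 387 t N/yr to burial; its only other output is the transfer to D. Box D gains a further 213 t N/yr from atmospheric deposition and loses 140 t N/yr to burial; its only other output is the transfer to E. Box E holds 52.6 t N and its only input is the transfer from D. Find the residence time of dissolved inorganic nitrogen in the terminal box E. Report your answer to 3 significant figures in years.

0.0761 yr

Box A: F(A→B) = (284 + 493) − 180 = 597.00 t N/yr.
Box B: F(B→C) = (597.00 + 235) − 237 = 595.00 t N/yr.
Box C: F(C→D) = (595.00 + 410) − 387 = 618.00 t N/yr.
Box D: F(D→E) = (618.00 + 213) − 140 = 691.00 t N/yr.
Box E throughput = its input = 691.00 t N/yr; τ = 52.6 / 691.00 = 0.07612 yr.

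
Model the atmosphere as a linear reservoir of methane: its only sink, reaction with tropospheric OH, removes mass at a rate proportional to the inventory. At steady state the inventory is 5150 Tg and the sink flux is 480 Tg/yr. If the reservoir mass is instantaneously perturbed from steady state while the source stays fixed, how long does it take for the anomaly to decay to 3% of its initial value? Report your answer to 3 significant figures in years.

37.6 yr

For a linear reservoir the anomaly decays as exp(−t/τ) with τ = M/F = 5150/480 = 10.73 yr.
exp(−t/τ) = 0.03 ⇒ t = −τ ln(0.03) = 10.73 × 3.507 = 37.62 yr.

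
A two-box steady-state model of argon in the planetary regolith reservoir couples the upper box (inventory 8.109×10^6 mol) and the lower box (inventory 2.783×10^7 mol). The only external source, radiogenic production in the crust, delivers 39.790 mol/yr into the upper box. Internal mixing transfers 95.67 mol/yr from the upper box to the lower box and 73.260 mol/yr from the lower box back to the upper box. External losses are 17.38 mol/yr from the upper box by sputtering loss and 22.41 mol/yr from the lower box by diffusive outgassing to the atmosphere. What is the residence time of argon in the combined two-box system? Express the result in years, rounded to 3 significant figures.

Residence time in the combined system uses the total inventory and the total *external* removal — internal exchanges between the two boxes cancel.
M_total = 8.109×10^6 + 2.783×10^7 = 3.5939×10^7 mol.
ΣF_external_out = 17.38 + 22.41 = 39.790 mol/yr.
τ = M_total / ΣF_ext = 3.5939×10^7 / 39.790 = 903200 yr.

903000 yr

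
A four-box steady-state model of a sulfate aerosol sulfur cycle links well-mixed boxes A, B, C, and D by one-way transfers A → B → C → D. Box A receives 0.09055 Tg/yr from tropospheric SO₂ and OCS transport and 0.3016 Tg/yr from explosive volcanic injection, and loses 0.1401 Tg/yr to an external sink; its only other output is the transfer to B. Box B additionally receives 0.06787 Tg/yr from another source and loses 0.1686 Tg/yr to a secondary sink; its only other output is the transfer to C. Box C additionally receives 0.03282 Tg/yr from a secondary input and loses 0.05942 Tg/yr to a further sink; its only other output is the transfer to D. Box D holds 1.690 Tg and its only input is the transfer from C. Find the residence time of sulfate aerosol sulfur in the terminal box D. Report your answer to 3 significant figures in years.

13.6 yr

Box A: F(A→B) = (0.09055 + 0.3016) − 0.1401 = 0.25205 Tg/yr.
Box B: F(B→C) = (0.25205 + 0.06787) − 0.1686 = 0.15132 Tg/yr.
Box C: F(C→D) = (0.15132 + 0.03282) − 0.05942 = 0.12472 Tg/yr.
Box D throughput = its input = 0.12472 Tg/yr; τ = 1.690 / 0.12472 = 13.55 yr.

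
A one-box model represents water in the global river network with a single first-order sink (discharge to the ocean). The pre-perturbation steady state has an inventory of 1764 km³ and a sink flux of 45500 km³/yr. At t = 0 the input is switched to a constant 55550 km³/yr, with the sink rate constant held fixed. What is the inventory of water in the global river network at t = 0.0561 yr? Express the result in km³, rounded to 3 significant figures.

2060 km³

The sink rate constant is k = F₀/M₀ = 45500/1764 = 25.79 yr⁻¹.
Solving dM/dt = F₁ − kM with M(0) = M₀ gives M(t) = F₁/k + (M₀ − F₁/k)·e^(−kt).
F₁/k = 55550/25.79 = 2153.6 km³; kt = 25.79 × 0.0561 = 1.447, e^(−kt) = 0.2353.
M(0.0561) = 2153.6 + (1764 − 2153.6) × 0.2353 = 2153.6 − 91.67 = 2062.0 km³.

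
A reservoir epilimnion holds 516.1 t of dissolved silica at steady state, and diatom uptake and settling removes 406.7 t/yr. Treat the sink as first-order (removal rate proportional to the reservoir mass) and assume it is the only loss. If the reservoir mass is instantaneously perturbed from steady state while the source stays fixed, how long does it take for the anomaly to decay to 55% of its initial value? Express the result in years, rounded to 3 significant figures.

0.759 yr

For a linear reservoir the anomaly decays as exp(−t/τ) with τ = M/F = 516.1/406.7 = 1.269 yr.
exp(−t/τ) = 0.55 ⇒ t = −τ ln(0.55) = 1.269 × 0.5978 = 0.7587 yr.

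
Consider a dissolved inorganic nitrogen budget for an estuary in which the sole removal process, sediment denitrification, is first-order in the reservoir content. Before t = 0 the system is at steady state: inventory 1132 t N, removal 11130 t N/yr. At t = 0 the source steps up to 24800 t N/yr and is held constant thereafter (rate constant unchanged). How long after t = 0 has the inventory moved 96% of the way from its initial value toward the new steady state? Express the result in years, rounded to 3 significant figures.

τ = M₀/F₀ = 1132/11130 = 0.1017 yr.
The remaining gap fraction is e^(−t/τ); 96% covered ⇒ e^(−t/τ) = 0.0400.
t = −τ ln(0.0400) = 0.1017 × 3.219 = 0.3274 yr.

0.327 yr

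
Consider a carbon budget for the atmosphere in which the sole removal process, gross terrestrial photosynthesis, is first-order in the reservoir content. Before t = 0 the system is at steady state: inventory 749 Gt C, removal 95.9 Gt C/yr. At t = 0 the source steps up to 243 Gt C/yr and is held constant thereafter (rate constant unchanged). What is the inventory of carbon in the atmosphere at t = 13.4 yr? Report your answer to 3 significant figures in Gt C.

1690 Gt C

Residence time τ = M₀/F₀ = 7.810 yr. The eventual steady state is M_∞ = M₀·(F₁/F₀) = 749 × 243/95.9 = 1897.9 Gt C.
The anomaly ΔM(t) = M(t) − M_∞ decays as ΔM₀·e^(−t/τ) with ΔM₀ = 749 − 1897.9 = −1149 Gt C.
At t = 13.4 yr, e^(−t/τ) = e^(−1.716) = 0.1798, so ΔM = −206.6 Gt C and M = 1897.9 − 206.6 = 1691.3 Gt C.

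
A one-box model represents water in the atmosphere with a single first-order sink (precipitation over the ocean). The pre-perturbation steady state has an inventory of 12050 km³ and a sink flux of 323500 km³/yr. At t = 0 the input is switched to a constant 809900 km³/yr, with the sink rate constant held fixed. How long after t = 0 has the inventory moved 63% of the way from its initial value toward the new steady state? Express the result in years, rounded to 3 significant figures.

0.0370 yr

τ = M₀/F₀ = 12050/323500 = 0.03725 yr.
The remaining gap fraction is e^(−t/τ); 63% covered ⇒ e^(−t/τ) = 0.370.
t = −τ ln(0.370) = 0.03725 × 0.9943 = 0.03703 yr.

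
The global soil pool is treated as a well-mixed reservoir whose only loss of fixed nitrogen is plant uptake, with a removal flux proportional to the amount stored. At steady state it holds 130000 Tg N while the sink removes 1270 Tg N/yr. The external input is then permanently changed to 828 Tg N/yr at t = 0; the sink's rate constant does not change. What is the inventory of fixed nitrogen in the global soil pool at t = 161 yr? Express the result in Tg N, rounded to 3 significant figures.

94100 Tg N

τ = M₀/F₀ = 130000/1270 = 102.4 yr; rate constant k = 1/τ.
New steady state M_∞ = F₁/k = F₁·τ = 828 × 102.4 = 84756 Tg N.
M(t) = M_∞ + (M₀ − M_∞)·e^(−t/τ); t/τ = 161/102.4 = 1.573, so e^(−t/τ) = 0.2075.
M(t) = 84756 + 45240 × 0.2075 = 94142 Tg N.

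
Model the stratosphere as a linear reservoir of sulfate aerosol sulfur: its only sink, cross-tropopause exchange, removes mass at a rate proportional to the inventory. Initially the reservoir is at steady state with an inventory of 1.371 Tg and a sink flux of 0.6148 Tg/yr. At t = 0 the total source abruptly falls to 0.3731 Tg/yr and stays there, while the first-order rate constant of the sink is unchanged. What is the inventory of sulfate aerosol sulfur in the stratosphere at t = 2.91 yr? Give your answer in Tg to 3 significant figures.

0.978 Tg

Residence time τ = M₀/F₀ = 2.230 yr. The eventual steady state is M_∞ = M₀·(F₁/F₀) = 1.371 × 0.3731/0.6148 = 0.83201 Tg.
The anomaly ΔM(t) = M(t) − M_∞ decays as ΔM₀·e^(−t/τ) with ΔM₀ = 1.371 − 0.83201 = 0.5390 Tg.
At t = 2.91 yr, e^(−t/τ) = e^(−1.305) = 0.2712, so ΔM = 0.1462 Tg and M = 0.83201 + 0.1462 = 0.97818 Tg.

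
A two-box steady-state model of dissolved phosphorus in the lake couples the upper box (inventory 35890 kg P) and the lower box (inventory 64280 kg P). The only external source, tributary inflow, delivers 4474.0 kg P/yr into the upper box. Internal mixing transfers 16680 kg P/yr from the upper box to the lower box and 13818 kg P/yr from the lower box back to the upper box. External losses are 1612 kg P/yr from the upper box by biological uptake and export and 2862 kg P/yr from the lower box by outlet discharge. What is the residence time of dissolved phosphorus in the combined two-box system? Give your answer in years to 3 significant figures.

Treat the two boxes together as one reservoir: the mixing fluxes between them are internal recycling, so τ = ΣM / Σ(external losses).
M_total = 35890 + 64280 = 100170 kg P.
ΣF_external_out = 1612 + 2862 = 4474.0 kg P/yr.
τ = M_total / ΣF_ext = 100170 / 4474.0 = 22.39 yr.

22.4 yr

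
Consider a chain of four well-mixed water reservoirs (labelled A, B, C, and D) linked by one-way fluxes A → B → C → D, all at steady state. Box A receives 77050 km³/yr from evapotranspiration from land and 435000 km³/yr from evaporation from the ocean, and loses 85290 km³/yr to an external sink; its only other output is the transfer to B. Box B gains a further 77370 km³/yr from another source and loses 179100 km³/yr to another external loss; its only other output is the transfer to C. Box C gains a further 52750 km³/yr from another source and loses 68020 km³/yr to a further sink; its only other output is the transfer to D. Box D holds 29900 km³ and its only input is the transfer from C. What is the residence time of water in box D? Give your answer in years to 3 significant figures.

0.0965 yr

Box A: F(A→B) = (77050 + 435000) − 85290 = 426760 km³/yr.
Box B: F(B→C) = (426760 + 77370) − 179100 = 325030 km³/yr.
Box C: F(C→D) = (325030 + 52750) − 68020 = 309760 km³/yr.
Box D throughput = its input = 309760 km³/yr; τ = 29900 / 309760 = 0.09653 yr.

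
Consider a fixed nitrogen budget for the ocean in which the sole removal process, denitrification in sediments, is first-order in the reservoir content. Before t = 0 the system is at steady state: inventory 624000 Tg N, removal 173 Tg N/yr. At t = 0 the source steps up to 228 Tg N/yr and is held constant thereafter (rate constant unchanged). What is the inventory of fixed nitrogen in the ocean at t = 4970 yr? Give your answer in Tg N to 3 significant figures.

Residence time τ = M₀/F₀ = 3607 yr. The eventual steady state is M_∞ = M₀·(F₁/F₀) = 624000 × 228/173 = 822380 Tg N.
The anomaly ΔM(t) = M(t) − M_∞ decays as ΔM₀·e^(−t/τ) with ΔM₀ = 624000 − 822380 = −198400 Tg N.
At t = 4970 yr, e^(−t/τ) = e^(−1.378) = 0.2521, so ΔM = −50010 Tg N and M = 822380 − 50010 = 772370 Tg N.

772000 Tg N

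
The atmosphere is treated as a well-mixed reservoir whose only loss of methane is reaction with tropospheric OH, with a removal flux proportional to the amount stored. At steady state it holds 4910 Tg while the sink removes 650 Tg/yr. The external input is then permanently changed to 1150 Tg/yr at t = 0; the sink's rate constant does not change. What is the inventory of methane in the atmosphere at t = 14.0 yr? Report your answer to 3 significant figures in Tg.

8100 Tg

The sink rate constant is k = F₀/M₀ = 650/4910 = 0.1324 yr⁻¹.
Solving dM/dt = F₁ − kM with M(0) = M₀ gives M(t) = F₁/k + (M₀ − F₁/k)·e^(−kt).
F₁/k = 1150/0.1324 = 8686.9 Tg; kt = 0.1324 × 14.0 = 1.853, e^(−kt) = 0.1567.
M(14.0) = 8686.9 + (4910 − 8686.9) × 0.1567 = 8686.9 − 591.9 = 8095.0 Tg.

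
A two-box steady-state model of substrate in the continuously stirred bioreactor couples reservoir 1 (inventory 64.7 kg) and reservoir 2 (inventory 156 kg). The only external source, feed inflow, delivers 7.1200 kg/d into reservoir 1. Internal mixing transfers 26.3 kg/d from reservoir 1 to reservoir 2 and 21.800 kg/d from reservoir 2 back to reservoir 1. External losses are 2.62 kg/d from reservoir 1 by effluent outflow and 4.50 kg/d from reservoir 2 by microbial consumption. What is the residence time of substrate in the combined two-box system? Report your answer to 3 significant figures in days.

Residence time in the combined system uses the total inventory and the total *external* removal — internal exchanges between the two boxes cancel.
M_total = 64.7 + 156 = 220.70 kg.
ΣF_external_out = 2.62 + 4.50 = 7.1200 kg/d.
τ = M_total / ΣF_ext = 220.70 / 7.1200 = 31.00 d.

31.0 d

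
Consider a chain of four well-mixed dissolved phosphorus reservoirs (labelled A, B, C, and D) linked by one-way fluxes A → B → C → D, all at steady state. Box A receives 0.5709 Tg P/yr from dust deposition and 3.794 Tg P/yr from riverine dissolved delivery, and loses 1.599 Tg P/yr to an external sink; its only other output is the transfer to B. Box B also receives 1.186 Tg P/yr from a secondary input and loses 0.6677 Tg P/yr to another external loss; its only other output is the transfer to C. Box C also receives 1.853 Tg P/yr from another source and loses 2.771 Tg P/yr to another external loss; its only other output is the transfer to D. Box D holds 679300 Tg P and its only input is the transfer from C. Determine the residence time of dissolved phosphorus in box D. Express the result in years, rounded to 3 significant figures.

287000 yr

Box A: F(A→B) = (0.5709 + 3.794) − 1.599 = 2.7659 Tg P/yr.
Box B: F(B→C) = (2.7659 + 1.186) − 0.6677 = 3.2842 Tg P/yr.
Box C: F(C→D) = (3.2842 + 1.853) − 2.771 = 2.3662 Tg P/yr.
Box D throughput = its input = 2.3662 Tg P/yr; τ = 679300 / 2.3662 = 287100 yr.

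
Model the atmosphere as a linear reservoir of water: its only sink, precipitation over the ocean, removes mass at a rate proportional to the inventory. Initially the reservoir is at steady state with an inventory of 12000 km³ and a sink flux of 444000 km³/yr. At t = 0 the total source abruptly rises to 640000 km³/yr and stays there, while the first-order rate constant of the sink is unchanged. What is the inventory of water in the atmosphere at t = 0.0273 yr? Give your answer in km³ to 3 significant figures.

15400 km³

τ = M₀/F₀ = 12000/444000 = 0.02703 yr; rate constant k = 1/τ.
New steady state M_∞ = F₁/k = F₁·τ = 640000 × 0.02703 = 17297 km³.
M(t) = M_∞ + (M₀ − M_∞)·e^(−t/τ); t/τ = 0.0273/0.02703 = 1.010, so e^(−t/τ) = 0.3642.
M(t) = 17297 − 5297 × 0.3642 = 15368 km³.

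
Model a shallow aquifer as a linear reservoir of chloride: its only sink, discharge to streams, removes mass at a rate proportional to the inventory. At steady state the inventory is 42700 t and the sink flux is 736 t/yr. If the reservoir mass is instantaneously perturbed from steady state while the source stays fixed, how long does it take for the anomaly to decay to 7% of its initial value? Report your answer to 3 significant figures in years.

154 yr

For a linear reservoir the anomaly decays as exp(−t/τ) with τ = M/F = 42700/736 = 58.02 yr.
exp(−t/τ) = 0.07 ⇒ t = −τ ln(0.07) = 58.02 × 2.659 = 154.3 yr.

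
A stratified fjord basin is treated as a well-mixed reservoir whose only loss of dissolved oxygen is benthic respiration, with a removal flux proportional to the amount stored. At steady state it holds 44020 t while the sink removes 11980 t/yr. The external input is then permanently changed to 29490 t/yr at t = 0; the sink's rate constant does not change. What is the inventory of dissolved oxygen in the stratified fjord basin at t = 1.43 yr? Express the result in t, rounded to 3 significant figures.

64800 t

Residence time τ = M₀/F₀ = 3.674 yr. The eventual steady state is M_∞ = M₀·(F₁/F₀) = 44020 × 29490/11980 = 108360 t.
The anomaly ΔM(t) = M(t) − M_∞ decays as ΔM₀·e^(−t/τ) with ΔM₀ = 44020 − 108360 = −64340 t.
At t = 1.43 yr, e^(−t/τ) = e^(−0.3892) = 0.6776, so ΔM = −43600 t and M = 108360 − 43600 = 64762 t.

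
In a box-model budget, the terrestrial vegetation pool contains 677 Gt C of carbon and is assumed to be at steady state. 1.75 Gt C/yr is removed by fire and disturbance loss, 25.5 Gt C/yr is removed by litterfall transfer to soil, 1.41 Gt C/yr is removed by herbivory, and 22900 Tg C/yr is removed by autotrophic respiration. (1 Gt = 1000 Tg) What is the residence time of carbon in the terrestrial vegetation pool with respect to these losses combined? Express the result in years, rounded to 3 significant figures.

13.1 yr

Convert the autotrophic respiration flux: 22900 Tg C/yr = 22.90 Gt C/yr.
Total removal = 1.750 + 25.50 + 1.410 + 22.90 = 51.560 Gt C/yr.
τ = M / ΣF_out = 677 / 51.560 = 13.13 yr.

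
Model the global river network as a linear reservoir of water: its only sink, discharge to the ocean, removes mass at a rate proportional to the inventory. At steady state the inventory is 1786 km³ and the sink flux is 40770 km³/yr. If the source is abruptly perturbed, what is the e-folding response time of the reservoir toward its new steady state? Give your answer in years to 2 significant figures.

0.044 yr

For a linear reservoir the response time equals the residence time τ = M/F.
τ = 1786 / 40770 = 0.04381 yr.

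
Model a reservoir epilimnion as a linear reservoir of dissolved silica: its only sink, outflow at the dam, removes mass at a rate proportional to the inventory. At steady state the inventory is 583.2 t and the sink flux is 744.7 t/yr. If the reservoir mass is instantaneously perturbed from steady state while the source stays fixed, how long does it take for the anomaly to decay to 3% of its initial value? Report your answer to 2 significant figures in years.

For a linear reservoir the anomaly decays as exp(−t/τ) with τ = M/F = 583.2/744.7 = 0.7831 yr.
exp(−t/τ) = 0.03 ⇒ t = −τ ln(0.03) = 0.7831 × 3.507 = 2.746 yr.

2.7 yr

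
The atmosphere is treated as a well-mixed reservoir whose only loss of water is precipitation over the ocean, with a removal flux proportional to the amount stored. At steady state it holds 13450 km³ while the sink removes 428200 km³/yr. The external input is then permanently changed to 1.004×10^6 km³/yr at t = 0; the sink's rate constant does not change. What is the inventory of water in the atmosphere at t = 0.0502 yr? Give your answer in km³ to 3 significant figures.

27900 km³

Residence time τ = M₀/F₀ = 0.03141 yr. The eventual steady state is M_∞ = M₀·(F₁/F₀) = 13450 × 1.004×10^6/428200 = 31536 km³.
The anomaly ΔM(t) = M(t) − M_∞ decays as ΔM₀·e^(−t/τ) with ΔM₀ = 13450 − 31536 = −18090 km³.
At t = 0.0502 yr, e^(−t/τ) = e^(−1.598) = 0.2023, so ΔM = −3658 km³ and M = 31536 − 3658 = 27878 km³.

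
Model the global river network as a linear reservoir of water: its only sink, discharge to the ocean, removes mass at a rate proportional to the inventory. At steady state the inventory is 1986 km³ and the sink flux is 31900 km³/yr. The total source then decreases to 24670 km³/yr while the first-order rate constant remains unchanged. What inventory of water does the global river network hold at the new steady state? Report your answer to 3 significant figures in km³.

Rate constant k = F/M = 31900 / 1986 = 16.06 yr⁻¹.
At the new steady state, source = k·M_new ⇒ M_new = 24670 / 16.06 = 1536 km³.
(Equivalently M_new = M × F_new/F_old = 1986 × 24670/31900.)

1540 km³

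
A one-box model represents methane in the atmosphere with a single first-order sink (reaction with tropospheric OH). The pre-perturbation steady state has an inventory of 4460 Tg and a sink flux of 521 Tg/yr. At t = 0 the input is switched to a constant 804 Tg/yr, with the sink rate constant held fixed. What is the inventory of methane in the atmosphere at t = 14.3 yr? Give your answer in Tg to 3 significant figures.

6430 Tg

τ = M₀/F₀ = 4460/521 = 8.560 yr; rate constant k = 1/τ.
New steady state M_∞ = F₁/k = F₁·τ = 804 × 8.560 = 6882.6 Tg.
M(t) = M_∞ + (M₀ − M_∞)·e^(−t/τ); t/τ = 14.3/8.560 = 1.670, so e^(−t/τ) = 0.1882.
M(t) = 6882.6 − 2423 × 0.1882 = 6426.8 Tg.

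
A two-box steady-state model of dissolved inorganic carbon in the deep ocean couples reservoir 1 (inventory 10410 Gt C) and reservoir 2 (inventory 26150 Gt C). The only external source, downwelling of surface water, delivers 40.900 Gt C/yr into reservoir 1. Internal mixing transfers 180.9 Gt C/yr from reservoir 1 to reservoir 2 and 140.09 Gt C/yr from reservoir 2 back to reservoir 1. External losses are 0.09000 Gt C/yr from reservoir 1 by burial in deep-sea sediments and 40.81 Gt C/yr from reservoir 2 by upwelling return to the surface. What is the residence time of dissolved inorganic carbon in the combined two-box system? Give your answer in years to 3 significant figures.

894 yr

Residence time in the combined system uses the total inventory and the total *external* removal — internal exchanges between the two boxes cancel.
M_total = 10410 + 26150 = 36560 Gt C.
ΣF_external_out = 0.09000 + 40.81 = 40.900 Gt C/yr.
τ = M_total / ΣF_ext = 36560 / 40.900 = 893.9 yr.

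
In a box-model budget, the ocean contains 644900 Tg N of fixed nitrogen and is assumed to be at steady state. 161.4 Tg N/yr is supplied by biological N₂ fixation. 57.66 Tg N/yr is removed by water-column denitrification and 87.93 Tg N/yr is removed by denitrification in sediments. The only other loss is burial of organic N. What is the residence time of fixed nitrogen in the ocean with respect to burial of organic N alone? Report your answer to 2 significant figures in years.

41000 yr

At steady state ΣF_in = ΣF_out.
ΣF_in = 161.40 Tg N/yr.
Burial of organic N flux = ΣF_in − (57.66 + 87.93) = 161.40 − 145.6 = 15.81 Tg N/yr.
τ = M / F = 644900 / 15.81 = 40790 yr.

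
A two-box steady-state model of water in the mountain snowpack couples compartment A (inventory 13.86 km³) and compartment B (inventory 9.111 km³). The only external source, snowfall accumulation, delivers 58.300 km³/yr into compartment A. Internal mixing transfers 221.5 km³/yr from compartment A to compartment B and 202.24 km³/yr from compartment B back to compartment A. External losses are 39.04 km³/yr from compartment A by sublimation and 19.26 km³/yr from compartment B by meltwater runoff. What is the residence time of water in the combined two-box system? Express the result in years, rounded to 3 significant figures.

0.394 yr

For the system as a whole, the A↔B exchange is internal and contributes nothing to the throughput; only the external sinks remove mass.
M_total = 13.86 + 9.111 = 22.971 km³.
ΣF_external_out = 39.04 + 19.26 = 58.300 km³/yr.
τ = M_total / ΣF_ext = 22.971 / 58.300 = 0.3940 yr.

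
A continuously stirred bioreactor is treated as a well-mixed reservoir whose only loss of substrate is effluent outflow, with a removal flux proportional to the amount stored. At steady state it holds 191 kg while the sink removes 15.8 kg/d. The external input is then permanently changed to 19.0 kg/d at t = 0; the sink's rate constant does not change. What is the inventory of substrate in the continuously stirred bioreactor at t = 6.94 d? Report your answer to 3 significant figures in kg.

Residence time τ = M₀/F₀ = 12.09 d. The eventual steady state is M_∞ = M₀·(F₁/F₀) = 191 × 19.0/15.8 = 229.68 kg.
The anomaly ΔM(t) = M(t) − M_∞ decays as ΔM₀·e^(−t/τ) with ΔM₀ = 191 − 229.68 = −38.68 kg.
At t = 6.94 d, e^(−t/τ) = e^(−0.5741) = 0.5632, so ΔM = −21.79 kg and M = 229.68 − 21.79 = 207.90 kg.

208 kg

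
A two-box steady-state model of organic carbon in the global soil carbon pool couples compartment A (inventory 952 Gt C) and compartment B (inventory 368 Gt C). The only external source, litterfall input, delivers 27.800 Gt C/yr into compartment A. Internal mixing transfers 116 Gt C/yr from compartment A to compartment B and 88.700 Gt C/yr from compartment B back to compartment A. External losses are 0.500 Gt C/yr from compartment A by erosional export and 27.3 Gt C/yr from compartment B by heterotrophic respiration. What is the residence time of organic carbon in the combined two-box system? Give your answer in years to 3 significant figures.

Treat the two boxes together as one reservoir: the mixing fluxes between them are internal recycling, so τ = ΣM / Σ(external losses).
M_total = 952 + 368 = 1320.0 Gt C.
ΣF_external_out = 0.500 + 27.3 = 27.800 Gt C/yr.
τ = M_total / ΣF_ext = 1320.0 / 27.800 = 47.48 yr.

47.5 yr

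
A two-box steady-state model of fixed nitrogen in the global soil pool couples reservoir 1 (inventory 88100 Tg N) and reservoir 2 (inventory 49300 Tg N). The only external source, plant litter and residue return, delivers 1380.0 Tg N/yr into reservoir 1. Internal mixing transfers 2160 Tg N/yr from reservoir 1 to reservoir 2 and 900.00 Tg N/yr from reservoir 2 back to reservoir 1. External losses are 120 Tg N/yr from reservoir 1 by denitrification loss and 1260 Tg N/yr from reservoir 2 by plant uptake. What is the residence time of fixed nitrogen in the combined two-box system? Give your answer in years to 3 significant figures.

99.6 yr

Residence time in the combined system uses the total inventory and the total *external* removal — internal exchanges between the two boxes cancel.
M_total = 88100 + 49300 = 137400 Tg N.
ΣF_external_out = 120 + 1260 = 1380.0 Tg N/yr.
τ = M_total / ΣF_ext = 137400 / 1380.0 = 99.57 yr.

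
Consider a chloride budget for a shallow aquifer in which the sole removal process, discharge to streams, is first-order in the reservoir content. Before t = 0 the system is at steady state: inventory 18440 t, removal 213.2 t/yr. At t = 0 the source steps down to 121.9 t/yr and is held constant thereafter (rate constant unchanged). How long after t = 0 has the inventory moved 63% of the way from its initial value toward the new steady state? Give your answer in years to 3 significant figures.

86.0 yr

τ = M₀/F₀ = 18440/213.2 = 86.49 yr.
The remaining gap fraction is e^(−t/τ); 63% covered ⇒ e^(−t/τ) = 0.370.
t = −τ ln(0.370) = 86.49 × 0.9943 = 85.99 yr.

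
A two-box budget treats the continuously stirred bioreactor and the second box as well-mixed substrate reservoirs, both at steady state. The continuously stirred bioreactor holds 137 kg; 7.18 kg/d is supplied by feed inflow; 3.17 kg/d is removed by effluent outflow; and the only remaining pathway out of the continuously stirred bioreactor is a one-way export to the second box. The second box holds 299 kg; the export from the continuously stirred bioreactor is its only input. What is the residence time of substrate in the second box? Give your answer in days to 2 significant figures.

75 d

Balance the continuously stirred bioreactor: ΣF_in = 7.1800 kg/d.
Export to the second box = ΣF_in − (3.17) = 4.0100 kg/d.
At steady state the output of the second box equals its input, 4.0100 kg/d.
τ = M / F = 299 / 4.0100 = 74.56 d.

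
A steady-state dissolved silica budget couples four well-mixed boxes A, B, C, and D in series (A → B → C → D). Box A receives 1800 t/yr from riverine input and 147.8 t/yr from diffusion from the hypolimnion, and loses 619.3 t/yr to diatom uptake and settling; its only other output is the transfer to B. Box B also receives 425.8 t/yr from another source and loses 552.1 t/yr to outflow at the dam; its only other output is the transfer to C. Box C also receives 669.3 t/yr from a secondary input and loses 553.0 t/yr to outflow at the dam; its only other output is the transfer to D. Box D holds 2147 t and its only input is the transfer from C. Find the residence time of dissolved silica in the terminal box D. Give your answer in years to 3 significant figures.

Box A: F(A→B) = (1800 + 147.8) − 619.3 = 1328.5 t/yr.
Box B: F(B→C) = (1328.5 + 425.8) − 552.1 = 1202.2 t/yr.
Box C: F(C→D) = (1202.2 + 669.3) − 553.0 = 1318.5 t/yr.
Box D throughput = its input = 1318.5 t/yr; τ = 2147 / 1318.5 = 1.628 yr.

1.63 yr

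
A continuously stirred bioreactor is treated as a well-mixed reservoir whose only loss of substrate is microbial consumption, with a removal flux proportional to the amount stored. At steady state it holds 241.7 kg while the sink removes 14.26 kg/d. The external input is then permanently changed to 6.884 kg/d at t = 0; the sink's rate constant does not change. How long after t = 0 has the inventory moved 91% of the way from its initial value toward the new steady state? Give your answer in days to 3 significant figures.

40.8 d

τ = M₀/F₀ = 241.7/14.26 = 16.95 d.
The remaining gap fraction is e^(−t/τ); 91% covered ⇒ e^(−t/τ) = 0.0900.
t = −τ ln(0.0900) = 16.95 × 2.408 = 40.81 d.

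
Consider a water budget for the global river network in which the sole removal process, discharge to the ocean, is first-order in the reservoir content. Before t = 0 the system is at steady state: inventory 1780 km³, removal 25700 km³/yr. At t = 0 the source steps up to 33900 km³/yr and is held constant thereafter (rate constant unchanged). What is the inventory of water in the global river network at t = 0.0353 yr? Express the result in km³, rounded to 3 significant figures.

2010 km³

The sink rate constant is k = F₀/M₀ = 25700/1780 = 14.44 yr⁻¹.
Solving dM/dt = F₁ − kM with M(0) = M₀ gives M(t) = F₁/k + (M₀ − F₁/k)·e^(−kt).
F₁/k = 33900/14.44 = 2347.9 km³; kt = 14.44 × 0.0353 = 0.5097, e^(−kt) = 0.6007.
M(0.0353) = 2347.9 + (1780 − 2347.9) × 0.6007 = 2347.9 − 341.2 = 2006.8 km³.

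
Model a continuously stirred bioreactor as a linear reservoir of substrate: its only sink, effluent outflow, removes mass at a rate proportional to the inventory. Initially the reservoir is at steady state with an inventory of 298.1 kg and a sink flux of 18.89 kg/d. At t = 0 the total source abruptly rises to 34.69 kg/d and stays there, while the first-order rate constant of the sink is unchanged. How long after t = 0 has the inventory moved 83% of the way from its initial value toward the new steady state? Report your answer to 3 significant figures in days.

28.0 d

τ = M₀/F₀ = 298.1/18.89 = 15.78 d.
The remaining gap fraction is e^(−t/τ); 83% covered ⇒ e^(−t/τ) = 0.170.
t = −τ ln(0.170) = 15.78 × 1.772 = 27.96 d.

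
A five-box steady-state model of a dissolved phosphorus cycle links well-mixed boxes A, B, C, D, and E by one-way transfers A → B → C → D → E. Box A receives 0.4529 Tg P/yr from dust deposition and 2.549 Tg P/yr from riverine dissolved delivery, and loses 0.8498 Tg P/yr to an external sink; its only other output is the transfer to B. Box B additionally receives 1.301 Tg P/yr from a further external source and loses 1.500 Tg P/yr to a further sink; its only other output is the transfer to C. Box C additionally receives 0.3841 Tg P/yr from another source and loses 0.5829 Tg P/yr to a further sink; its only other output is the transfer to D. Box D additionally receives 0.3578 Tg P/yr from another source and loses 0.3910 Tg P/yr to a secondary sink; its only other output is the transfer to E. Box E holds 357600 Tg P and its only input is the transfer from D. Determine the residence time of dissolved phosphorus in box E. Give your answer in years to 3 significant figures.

Box A: F(A→B) = (0.4529 + 2.549) − 0.8498 = 2.1521 Tg P/yr.
Box B: F(B→C) = (2.1521 + 1.301) − 1.500 = 1.9531 Tg P/yr.
Box C: F(C→D) = (1.9531 + 0.3841) − 0.5829 = 1.7543 Tg P/yr.
Box D: F(D→E) = (1.7543 + 0.3578) − 0.3910 = 1.7211 Tg P/yr.
Box E throughput = its input = 1.7211 Tg P/yr; τ = 357600 / 1.7211 = 207800 yr.

208000 yr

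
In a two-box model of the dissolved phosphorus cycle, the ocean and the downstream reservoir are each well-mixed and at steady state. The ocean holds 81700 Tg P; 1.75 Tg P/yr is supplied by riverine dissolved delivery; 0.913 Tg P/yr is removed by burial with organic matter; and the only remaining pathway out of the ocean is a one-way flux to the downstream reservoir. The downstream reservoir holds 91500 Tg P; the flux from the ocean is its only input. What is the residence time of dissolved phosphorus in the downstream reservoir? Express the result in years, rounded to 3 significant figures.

109000 yr

Balance the ocean: ΣF_in = 1.7500 Tg P/yr.
Flux to the downstream reservoir = ΣF_in − (0.913) = 0.83700 Tg P/yr.
At steady state the output of the downstream reservoir equals its input, 0.83700 Tg P/yr.
τ = M / F = 91500 / 0.83700 = 109300 yr.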